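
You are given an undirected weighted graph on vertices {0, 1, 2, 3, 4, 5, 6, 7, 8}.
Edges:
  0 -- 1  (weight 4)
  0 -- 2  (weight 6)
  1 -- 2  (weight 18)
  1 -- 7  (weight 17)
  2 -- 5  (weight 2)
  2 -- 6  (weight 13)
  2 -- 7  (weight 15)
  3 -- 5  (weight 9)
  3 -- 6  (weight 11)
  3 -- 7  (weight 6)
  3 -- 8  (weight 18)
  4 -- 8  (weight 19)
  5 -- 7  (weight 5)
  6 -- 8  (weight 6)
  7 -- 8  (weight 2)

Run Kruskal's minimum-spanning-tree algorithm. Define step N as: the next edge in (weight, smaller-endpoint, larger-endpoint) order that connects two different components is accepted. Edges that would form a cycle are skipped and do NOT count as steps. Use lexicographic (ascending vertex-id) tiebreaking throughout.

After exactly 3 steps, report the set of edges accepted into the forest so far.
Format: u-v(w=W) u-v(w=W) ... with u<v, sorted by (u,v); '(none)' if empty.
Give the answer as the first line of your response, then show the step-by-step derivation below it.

0-1(w=4) 2-5(w=2) 7-8(w=2)

step 1: add edge 2-5 (w=2); MST = {2-5(w=2)}
step 2: add edge 7-8 (w=2); MST = {2-5(w=2) 7-8(w=2)}
step 3: add edge 0-1 (w=4); MST = {0-1(w=4) 2-5(w=2) 7-8(w=2)}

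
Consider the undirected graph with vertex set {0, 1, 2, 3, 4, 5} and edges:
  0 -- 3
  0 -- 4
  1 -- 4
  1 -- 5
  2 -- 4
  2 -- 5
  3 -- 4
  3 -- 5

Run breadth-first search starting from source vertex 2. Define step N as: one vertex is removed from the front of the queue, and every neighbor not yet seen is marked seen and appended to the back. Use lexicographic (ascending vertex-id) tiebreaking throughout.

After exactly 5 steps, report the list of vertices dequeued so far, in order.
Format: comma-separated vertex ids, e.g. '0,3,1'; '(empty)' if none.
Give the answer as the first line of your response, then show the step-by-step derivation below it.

2,4,5,0,1

step 1: dequeue 2; queue=[4,5]; order=2
step 2: dequeue 4; queue=[5,0,1,3]; order=2,4
step 3: dequeue 5; queue=[0,1,3]; order=2,4,5
step 4: dequeue 0; queue=[1,3]; order=2,4,5,0
step 5: dequeue 1; queue=[3]; order=2,4,5,0,1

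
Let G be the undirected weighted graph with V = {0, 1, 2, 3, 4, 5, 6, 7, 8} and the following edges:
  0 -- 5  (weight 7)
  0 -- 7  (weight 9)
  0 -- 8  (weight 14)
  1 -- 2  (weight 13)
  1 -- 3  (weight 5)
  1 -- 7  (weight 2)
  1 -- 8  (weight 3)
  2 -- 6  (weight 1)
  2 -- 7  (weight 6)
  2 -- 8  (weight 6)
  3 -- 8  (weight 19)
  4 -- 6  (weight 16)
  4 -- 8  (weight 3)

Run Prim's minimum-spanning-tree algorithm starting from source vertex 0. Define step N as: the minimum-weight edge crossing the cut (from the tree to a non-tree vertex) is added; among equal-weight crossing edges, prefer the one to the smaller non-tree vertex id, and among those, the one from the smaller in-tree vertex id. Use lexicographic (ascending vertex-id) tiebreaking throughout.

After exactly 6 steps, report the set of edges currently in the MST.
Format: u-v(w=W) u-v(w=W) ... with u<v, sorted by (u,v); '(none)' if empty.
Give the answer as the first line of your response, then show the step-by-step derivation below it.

0-5(w=7) 0-7(w=9) 1-3(w=5) 1-7(w=2) 1-8(w=3) 4-8(w=3)

step 1: add edge 0-5 (w=7); MST = {0-5(w=7)}
step 2: add edge 0-7 (w=9); MST = {0-5(w=7) 0-7(w=9)}
step 3: add edge 1-7 (w=2); MST = {0-5(w=7) 0-7(w=9) 1-7(w=2)}
step 4: add edge 1-8 (w=3); MST = {0-5(w=7) 0-7(w=9) 1-7(w=2) 1-8(w=3)}
step 5: add edge 4-8 (w=3); MST = {0-5(w=7) 0-7(w=9) 1-7(w=2) 1-8(w=3) 4-8(w=3)}
step 6: add edge 1-3 (w=5); MST = {0-5(w=7) 0-7(w=9) 1-3(w=5) 1-7(w=2) 1-8(w=3) 4-8(w=3)}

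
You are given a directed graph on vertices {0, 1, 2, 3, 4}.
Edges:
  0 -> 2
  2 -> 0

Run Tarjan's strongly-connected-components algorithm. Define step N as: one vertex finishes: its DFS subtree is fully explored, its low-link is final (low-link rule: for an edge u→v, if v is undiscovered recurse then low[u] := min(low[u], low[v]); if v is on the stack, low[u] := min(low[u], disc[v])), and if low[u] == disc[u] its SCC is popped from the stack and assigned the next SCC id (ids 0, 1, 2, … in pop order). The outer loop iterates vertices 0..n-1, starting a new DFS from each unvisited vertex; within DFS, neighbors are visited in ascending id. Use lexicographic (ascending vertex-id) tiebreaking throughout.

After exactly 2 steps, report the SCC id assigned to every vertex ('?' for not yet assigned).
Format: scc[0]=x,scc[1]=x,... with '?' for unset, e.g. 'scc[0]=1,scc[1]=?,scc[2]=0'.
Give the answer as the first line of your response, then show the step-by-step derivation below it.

scc[0]=0,scc[1]=?,scc[2]=0,scc[3]=?,scc[4]=?

step 1: low=(low[0]=0,low[1]=?,low[2]=0,low[3]=?,low[4]=?); scc=(scc[0]=?,scc[1]=?,scc[2]=?,scc[3]=?,scc[4]=?)
step 2: low=(low[0]=0,low[1]=?,low[2]=0,low[3]=?,low[4]=?); scc=(scc[0]=0,scc[1]=?,scc[2]=0,scc[3]=?,scc[4]=?)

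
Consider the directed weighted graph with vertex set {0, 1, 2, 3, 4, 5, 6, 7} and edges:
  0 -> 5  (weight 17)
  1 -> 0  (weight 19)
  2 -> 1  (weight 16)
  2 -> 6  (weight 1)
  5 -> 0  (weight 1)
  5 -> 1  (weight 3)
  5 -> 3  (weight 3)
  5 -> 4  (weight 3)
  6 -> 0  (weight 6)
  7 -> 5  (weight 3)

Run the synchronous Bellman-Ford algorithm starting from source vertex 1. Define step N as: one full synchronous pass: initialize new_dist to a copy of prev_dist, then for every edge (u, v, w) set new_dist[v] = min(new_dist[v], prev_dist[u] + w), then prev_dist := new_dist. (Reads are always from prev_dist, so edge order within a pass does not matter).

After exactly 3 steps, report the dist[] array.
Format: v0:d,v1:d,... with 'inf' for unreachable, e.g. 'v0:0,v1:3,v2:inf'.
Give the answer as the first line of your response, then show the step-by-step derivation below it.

v0:19,v1:0,v2:inf,v3:39,v4:39,v5:36,v6:inf,v7:inf

step 1: dist = v0:19,v1:0,v2:inf,v3:inf,v4:inf,v5:inf,v6:inf,v7:inf
step 2: dist = v0:19,v1:0,v2:inf,v3:inf,v4:inf,v5:36,v6:inf,v7:inf
step 3: dist = v0:19,v1:0,v2:inf,v3:39,v4:39,v5:36,v6:inf,v7:inf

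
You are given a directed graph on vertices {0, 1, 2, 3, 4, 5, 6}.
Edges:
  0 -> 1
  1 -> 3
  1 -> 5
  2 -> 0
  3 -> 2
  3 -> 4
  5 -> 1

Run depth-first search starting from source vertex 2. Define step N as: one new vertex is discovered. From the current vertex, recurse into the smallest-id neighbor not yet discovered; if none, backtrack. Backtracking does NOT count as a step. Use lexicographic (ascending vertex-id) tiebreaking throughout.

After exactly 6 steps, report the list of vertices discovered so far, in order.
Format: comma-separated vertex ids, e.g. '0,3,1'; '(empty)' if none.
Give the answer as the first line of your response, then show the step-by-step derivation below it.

2,0,1,3,4,5

step 1: discover 2; path=2; order=2
step 2: discover 0; path=2>0; order=2,0
step 3: discover 1; path=2>0>1; order=2,0,1
step 4: discover 3; path=2>0>1>3; order=2,0,1,3
step 5: discover 4; path=2>0>1>3>4; order=2,0,1,3,4
step 6: discover 5; path=2>0>1>5; order=2,0,1,3,4,5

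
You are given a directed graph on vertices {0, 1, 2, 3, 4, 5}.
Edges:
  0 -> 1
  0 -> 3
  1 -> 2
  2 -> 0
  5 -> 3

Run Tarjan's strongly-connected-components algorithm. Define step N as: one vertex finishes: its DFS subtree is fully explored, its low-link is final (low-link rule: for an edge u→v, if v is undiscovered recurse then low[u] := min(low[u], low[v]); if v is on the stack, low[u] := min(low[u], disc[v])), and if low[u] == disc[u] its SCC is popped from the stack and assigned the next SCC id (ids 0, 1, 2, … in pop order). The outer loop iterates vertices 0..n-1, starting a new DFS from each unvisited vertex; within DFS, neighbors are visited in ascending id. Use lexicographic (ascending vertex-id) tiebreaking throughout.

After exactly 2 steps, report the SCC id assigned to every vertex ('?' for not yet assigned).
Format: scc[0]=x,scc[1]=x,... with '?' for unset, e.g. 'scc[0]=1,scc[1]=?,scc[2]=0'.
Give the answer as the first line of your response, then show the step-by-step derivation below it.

scc[0]=?,scc[1]=?,scc[2]=?,scc[3]=?,scc[4]=?,scc[5]=?

step 1: low=(low[0]=0,low[1]=1,low[2]=0,low[3]=?,low[4]=?,low[5]=?); scc=(scc[0]=?,scc[1]=?,scc[2]=?,scc[3]=?,scc[4]=?,scc[5]=?)
step 2: low=(low[0]=0,low[1]=0,low[2]=0,low[3]=?,low[4]=?,low[5]=?); scc=(scc[0]=?,scc[1]=?,scc[2]=?,scc[3]=?,scc[4]=?,scc[5]=?)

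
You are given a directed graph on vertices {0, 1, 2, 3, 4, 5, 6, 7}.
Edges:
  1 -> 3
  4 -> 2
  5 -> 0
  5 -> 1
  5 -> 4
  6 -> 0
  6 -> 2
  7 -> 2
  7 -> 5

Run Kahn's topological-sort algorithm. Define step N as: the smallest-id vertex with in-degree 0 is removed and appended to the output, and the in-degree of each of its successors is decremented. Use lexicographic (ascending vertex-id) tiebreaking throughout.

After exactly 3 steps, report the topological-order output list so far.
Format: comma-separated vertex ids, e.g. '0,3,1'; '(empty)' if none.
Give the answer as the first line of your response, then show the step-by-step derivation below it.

6,7,5

step 1: output 6; order=[6]; indeg=(1,1,2,1,1,1,0,0)
step 2: output 7; order=[6,7]; indeg=(1,1,1,1,1,0,0,0)
step 3: output 5; order=[6,7,5]; indeg=(0,0,1,1,0,0,0,0)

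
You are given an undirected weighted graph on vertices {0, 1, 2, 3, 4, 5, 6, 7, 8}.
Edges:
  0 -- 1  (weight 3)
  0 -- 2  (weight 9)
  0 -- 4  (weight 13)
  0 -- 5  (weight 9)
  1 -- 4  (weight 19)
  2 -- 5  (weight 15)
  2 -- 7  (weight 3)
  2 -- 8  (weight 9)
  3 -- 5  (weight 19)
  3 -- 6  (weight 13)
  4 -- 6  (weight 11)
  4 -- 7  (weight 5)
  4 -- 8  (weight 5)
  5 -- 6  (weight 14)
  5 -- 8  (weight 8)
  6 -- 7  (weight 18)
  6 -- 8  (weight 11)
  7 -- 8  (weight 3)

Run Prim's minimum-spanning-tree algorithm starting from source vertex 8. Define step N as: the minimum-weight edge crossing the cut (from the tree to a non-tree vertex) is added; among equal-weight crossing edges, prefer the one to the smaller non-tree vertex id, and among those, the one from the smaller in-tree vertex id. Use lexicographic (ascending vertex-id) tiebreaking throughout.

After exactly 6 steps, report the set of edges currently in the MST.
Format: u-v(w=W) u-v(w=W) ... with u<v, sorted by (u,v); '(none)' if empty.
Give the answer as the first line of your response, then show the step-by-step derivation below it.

0-1(w=3) 0-2(w=9) 2-7(w=3) 4-7(w=5) 5-8(w=8) 7-8(w=3)

step 1: add edge 7-8 (w=3); MST = {7-8(w=3)}
step 2: add edge 2-7 (w=3); MST = {2-7(w=3) 7-8(w=3)}
step 3: add edge 4-7 (w=5); MST = {2-7(w=3) 4-7(w=5) 7-8(w=3)}
step 4: add edge 5-8 (w=8); MST = {2-7(w=3) 4-7(w=5) 5-8(w=8) 7-8(w=3)}
step 5: add edge 0-2 (w=9); MST = {0-2(w=9) 2-7(w=3) 4-7(w=5) 5-8(w=8) 7-8(w=3)}
step 6: add edge 0-1 (w=3); MST = {0-1(w=3) 0-2(w=9) 2-7(w=3) 4-7(w=5) 5-8(w=8) 7-8(w=3)}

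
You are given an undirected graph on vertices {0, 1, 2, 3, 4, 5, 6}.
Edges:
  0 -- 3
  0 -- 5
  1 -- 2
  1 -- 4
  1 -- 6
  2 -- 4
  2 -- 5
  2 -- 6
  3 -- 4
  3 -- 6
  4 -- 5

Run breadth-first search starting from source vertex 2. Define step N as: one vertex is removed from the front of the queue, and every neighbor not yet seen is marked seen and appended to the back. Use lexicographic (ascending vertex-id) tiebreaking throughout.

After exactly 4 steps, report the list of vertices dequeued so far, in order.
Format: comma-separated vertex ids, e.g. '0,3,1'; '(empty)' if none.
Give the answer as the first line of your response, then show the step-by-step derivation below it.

2,1,4,5

step 1: dequeue 2; queue=[1,4,5,6]; order=2
step 2: dequeue 1; queue=[4,5,6]; order=2,1
step 3: dequeue 4; queue=[5,6,3]; order=2,1,4
step 4: dequeue 5; queue=[6,3,0]; order=2,1,4,5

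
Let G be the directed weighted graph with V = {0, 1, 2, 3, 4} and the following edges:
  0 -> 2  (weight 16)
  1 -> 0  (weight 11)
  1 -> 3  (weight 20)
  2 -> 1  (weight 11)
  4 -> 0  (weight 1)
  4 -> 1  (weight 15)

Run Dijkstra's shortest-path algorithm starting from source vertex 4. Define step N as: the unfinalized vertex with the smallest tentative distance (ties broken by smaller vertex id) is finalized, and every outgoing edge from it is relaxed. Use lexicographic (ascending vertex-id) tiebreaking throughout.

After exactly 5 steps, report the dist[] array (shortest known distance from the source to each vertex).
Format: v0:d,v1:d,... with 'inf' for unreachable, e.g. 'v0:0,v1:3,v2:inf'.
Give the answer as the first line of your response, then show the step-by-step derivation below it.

v0:1,v1:15,v2:17,v3:35,v4:0

step 1: dist = v0:1,v1:15,v2:inf,v3:inf,v4:0
step 2: dist = v0:1,v1:15,v2:17,v3:inf,v4:0
step 3: dist = v0:1,v1:15,v2:17,v3:35,v4:0
step 4: dist = v0:1,v1:15,v2:17,v3:35,v4:0
step 5: dist = v0:1,v1:15,v2:17,v3:35,v4:0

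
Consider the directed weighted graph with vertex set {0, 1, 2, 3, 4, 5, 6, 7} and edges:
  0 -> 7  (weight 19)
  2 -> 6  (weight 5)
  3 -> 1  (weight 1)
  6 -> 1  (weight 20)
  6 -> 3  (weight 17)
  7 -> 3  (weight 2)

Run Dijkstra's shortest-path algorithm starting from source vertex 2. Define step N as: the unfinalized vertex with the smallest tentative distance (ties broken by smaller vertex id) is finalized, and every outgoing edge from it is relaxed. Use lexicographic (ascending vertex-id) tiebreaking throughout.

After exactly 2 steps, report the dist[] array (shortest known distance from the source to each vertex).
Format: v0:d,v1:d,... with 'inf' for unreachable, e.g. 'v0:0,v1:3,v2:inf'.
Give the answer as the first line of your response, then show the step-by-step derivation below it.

v0:inf,v1:25,v2:0,v3:22,v4:inf,v5:inf,v6:5,v7:inf

step 1: dist = v0:inf,v1:inf,v2:0,v3:inf,v4:inf,v5:inf,v6:5,v7:inf
step 2: dist = v0:inf,v1:25,v2:0,v3:22,v4:inf,v5:inf,v6:5,v7:inf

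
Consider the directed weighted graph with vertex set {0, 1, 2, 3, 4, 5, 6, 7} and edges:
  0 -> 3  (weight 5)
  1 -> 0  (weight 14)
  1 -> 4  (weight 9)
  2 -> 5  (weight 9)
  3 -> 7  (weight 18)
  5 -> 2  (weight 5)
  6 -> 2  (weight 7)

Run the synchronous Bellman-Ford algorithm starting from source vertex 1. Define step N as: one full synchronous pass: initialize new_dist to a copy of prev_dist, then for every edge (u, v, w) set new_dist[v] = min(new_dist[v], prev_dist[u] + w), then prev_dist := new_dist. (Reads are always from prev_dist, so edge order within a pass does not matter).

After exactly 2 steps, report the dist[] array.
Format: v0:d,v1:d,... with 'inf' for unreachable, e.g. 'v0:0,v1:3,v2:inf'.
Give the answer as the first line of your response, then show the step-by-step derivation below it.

v0:14,v1:0,v2:inf,v3:19,v4:9,v5:inf,v6:inf,v7:inf

step 1: dist = v0:14,v1:0,v2:inf,v3:inf,v4:9,v5:inf,v6:inf,v7:inf
step 2: dist = v0:14,v1:0,v2:inf,v3:19,v4:9,v5:inf,v6:inf,v7:inf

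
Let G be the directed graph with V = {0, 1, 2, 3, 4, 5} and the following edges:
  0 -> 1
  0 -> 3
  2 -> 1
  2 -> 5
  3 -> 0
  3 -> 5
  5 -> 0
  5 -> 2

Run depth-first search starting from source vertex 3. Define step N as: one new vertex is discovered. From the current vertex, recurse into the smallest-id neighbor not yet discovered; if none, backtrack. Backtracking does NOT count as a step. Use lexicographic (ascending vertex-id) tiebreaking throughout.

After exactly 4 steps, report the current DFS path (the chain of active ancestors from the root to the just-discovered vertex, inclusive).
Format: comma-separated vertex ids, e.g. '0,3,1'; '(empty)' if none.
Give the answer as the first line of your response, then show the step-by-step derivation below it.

3,5

step 1: discover 3; path=3; order=3
step 2: discover 0; path=3>0; order=3,0
step 3: discover 1; path=3>0>1; order=3,0,1
step 4: discover 5; path=3>5; order=3,0,1,5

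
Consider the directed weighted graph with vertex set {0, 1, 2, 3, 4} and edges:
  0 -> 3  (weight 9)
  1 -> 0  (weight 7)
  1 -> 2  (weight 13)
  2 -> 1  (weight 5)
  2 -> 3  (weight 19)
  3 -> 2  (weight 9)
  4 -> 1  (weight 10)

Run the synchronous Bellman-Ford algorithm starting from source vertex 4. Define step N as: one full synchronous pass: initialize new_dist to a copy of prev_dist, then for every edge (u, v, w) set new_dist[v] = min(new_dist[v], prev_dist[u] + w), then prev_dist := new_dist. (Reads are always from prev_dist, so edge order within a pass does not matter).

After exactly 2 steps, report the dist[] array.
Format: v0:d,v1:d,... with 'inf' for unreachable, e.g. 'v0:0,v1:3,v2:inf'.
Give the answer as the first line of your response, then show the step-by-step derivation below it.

v0:17,v1:10,v2:23,v3:inf,v4:0

step 1: dist = v0:inf,v1:10,v2:inf,v3:inf,v4:0
step 2: dist = v0:17,v1:10,v2:23,v3:inf,v4:0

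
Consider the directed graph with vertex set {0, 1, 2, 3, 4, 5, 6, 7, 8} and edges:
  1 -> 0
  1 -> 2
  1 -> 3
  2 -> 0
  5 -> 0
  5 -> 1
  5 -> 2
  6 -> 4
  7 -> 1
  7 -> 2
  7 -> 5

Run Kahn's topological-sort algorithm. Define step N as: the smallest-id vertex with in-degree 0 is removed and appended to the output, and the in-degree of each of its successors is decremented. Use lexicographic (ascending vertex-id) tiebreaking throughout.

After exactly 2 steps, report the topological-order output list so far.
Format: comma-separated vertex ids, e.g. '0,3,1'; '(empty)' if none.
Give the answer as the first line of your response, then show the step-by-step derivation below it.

6,4

step 1: output 6; order=[6]; indeg=(3,2,3,1,0,1,0,0,0)
step 2: output 4; order=[6,4]; indeg=(3,2,3,1,0,1,0,0,0)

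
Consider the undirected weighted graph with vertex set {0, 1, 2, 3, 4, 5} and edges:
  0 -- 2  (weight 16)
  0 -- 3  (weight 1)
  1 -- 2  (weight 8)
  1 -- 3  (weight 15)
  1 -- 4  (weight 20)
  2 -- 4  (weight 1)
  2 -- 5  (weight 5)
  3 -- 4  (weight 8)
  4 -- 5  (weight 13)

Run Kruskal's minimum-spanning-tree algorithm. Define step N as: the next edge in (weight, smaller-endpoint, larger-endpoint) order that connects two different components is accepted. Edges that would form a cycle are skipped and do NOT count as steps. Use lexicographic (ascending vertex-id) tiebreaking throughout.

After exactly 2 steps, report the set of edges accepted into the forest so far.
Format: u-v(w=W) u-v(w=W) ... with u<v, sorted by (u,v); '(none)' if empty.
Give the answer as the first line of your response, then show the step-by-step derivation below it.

0-3(w=1) 2-4(w=1)

step 1: add edge 0-3 (w=1); MST = {0-3(w=1)}
step 2: add edge 2-4 (w=1); MST = {0-3(w=1) 2-4(w=1)}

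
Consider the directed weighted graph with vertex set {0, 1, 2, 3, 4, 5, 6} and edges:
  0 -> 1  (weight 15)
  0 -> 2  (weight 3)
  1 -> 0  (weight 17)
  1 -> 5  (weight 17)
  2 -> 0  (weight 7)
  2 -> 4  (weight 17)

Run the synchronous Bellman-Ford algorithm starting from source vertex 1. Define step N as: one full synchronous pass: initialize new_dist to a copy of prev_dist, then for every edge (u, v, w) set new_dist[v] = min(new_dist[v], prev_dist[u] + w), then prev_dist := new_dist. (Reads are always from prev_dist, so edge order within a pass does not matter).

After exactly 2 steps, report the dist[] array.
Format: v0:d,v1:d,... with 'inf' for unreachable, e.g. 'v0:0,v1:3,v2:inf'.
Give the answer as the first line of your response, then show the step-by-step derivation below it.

v0:17,v1:0,v2:20,v3:inf,v4:inf,v5:17,v6:inf

step 1: dist = v0:17,v1:0,v2:inf,v3:inf,v4:inf,v5:17,v6:inf
step 2: dist = v0:17,v1:0,v2:20,v3:inf,v4:inf,v5:17,v6:inf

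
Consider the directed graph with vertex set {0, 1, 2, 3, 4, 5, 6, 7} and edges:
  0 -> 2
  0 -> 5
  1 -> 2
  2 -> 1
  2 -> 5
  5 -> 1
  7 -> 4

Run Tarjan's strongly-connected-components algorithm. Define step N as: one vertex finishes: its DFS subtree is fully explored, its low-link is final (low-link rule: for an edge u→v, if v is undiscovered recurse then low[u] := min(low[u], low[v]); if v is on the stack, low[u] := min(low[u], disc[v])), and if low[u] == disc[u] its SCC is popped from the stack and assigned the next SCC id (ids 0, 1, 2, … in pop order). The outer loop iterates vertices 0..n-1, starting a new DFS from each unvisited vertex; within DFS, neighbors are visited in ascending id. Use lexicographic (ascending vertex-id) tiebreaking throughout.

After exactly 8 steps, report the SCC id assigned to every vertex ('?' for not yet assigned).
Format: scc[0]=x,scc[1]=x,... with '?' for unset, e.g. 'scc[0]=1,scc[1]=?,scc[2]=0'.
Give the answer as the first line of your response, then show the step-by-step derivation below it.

scc[0]=1,scc[1]=0,scc[2]=0,scc[3]=2,scc[4]=3,scc[5]=0,scc[6]=4,scc[7]=5

step 1: low=(low[0]=0,low[1]=1,low[2]=1,low[3]=?,low[4]=?,low[5]=?,low[6]=?,low[7]=?); scc=(scc[0]=?,scc[1]=?,scc[2]=?,scc[3]=?,scc[4]=?,scc[5]=?,scc[6]=?,scc[7]=?)
step 2: low=(low[0]=0,low[1]=1,low[2]=1,low[3]=?,low[4]=?,low[5]=2,low[6]=?,low[7]=?); scc=(scc[0]=?,scc[1]=?,scc[2]=?,scc[3]=?,scc[4]=?,scc[5]=?,scc[6]=?,scc[7]=?)
step 3: low=(low[0]=0,low[1]=1,low[2]=1,low[3]=?,low[4]=?,low[5]=2,low[6]=?,low[7]=?); scc=(scc[0]=?,scc[1]=0,scc[2]=0,scc[3]=?,scc[4]=?,scc[5]=0,scc[6]=?,scc[7]=?)
step 4: low=(low[0]=0,low[1]=1,low[2]=1,low[3]=?,low[4]=?,low[5]=2,low[6]=?,low[7]=?); scc=(scc[0]=1,scc[1]=0,scc[2]=0,scc[3]=?,scc[4]=?,scc[5]=0,scc[6]=?,scc[7]=?)
step 5: low=(low[0]=0,low[1]=1,low[2]=1,low[3]=4,low[4]=?,low[5]=2,low[6]=?,low[7]=?); scc=(scc[0]=1,scc[1]=0,scc[2]=0,scc[3]=2,scc[4]=?,scc[5]=0,scc[6]=?,scc[7]=?)
step 6: low=(low[0]=0,low[1]=1,low[2]=1,low[3]=4,low[4]=5,low[5]=2,low[6]=?,low[7]=?); scc=(scc[0]=1,scc[1]=0,scc[2]=0,scc[3]=2,scc[4]=3,scc[5]=0,scc[6]=?,scc[7]=?)
step 7: low=(low[0]=0,low[1]=1,low[2]=1,low[3]=4,low[4]=5,low[5]=2,low[6]=6,low[7]=?); scc=(scc[0]=1,scc[1]=0,scc[2]=0,scc[3]=2,scc[4]=3,scc[5]=0,scc[6]=4,scc[7]=?)
step 8: low=(low[0]=0,low[1]=1,low[2]=1,low[3]=4,low[4]=5,low[5]=2,low[6]=6,low[7]=7); scc=(scc[0]=1,scc[1]=0,scc[2]=0,scc[3]=2,scc[4]=3,scc[5]=0,scc[6]=4,scc[7]=5)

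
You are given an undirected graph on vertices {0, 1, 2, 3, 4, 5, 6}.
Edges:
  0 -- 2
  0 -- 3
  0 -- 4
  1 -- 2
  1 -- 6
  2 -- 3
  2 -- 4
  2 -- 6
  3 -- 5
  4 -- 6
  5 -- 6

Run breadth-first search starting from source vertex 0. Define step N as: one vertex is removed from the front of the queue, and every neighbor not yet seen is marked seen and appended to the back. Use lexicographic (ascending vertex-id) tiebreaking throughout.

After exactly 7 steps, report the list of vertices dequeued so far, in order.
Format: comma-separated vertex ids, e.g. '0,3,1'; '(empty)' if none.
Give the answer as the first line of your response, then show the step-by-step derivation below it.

0,2,3,4,1,6,5

step 1: dequeue 0; queue=[2,3,4]; order=0
step 2: dequeue 2; queue=[3,4,1,6]; order=0,2
step 3: dequeue 3; queue=[4,1,6,5]; order=0,2,3
step 4: dequeue 4; queue=[1,6,5]; order=0,2,3,4
step 5: dequeue 1; queue=[6,5]; order=0,2,3,4,1
step 6: dequeue 6; queue=[5]; order=0,2,3,4,1,6
step 7: dequeue 5; queue=[(empty)]; order=0,2,3,4,1,6,5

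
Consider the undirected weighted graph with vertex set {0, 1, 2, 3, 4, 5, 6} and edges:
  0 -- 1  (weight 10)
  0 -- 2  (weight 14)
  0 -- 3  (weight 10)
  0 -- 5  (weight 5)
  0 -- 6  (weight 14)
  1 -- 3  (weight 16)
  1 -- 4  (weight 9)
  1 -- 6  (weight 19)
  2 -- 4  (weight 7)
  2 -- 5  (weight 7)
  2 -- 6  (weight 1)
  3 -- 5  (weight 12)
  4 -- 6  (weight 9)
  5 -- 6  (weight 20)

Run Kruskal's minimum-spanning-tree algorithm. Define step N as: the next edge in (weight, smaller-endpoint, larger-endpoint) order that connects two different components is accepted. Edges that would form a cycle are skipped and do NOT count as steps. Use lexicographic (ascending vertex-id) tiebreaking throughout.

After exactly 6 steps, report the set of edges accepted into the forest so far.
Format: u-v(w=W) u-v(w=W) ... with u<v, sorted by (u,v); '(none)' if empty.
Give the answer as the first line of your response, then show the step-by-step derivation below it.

0-3(w=10) 0-5(w=5) 1-4(w=9) 2-4(w=7) 2-5(w=7) 2-6(w=1)

step 1: add edge 2-6 (w=1); MST = {2-6(w=1)}
step 2: add edge 0-5 (w=5); MST = {0-5(w=5) 2-6(w=1)}
step 3: add edge 2-4 (w=7); MST = {0-5(w=5) 2-4(w=7) 2-6(w=1)}
step 4: add edge 2-5 (w=7); MST = {0-5(w=5) 2-4(w=7) 2-5(w=7) 2-6(w=1)}
step 5: add edge 1-4 (w=9); MST = {0-5(w=5) 1-4(w=9) 2-4(w=7) 2-5(w=7) 2-6(w=1)}
step 6: add edge 0-3 (w=10); MST = {0-3(w=10) 0-5(w=5) 1-4(w=9) 2-4(w=7) 2-5(w=7) 2-6(w=1)}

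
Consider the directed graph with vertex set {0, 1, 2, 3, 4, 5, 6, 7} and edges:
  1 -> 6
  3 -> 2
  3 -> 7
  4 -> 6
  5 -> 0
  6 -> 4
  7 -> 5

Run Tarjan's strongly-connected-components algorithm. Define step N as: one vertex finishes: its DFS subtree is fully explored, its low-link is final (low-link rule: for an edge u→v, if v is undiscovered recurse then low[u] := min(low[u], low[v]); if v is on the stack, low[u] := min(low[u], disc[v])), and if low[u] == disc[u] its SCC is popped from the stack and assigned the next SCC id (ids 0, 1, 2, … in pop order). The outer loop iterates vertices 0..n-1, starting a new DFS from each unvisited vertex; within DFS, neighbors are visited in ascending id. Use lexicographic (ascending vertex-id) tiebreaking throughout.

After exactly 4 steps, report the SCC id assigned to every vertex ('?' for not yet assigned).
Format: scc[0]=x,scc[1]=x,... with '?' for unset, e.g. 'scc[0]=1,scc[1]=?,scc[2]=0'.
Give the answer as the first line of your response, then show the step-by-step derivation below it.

scc[0]=0,scc[1]=2,scc[2]=?,scc[3]=?,scc[4]=1,scc[5]=?,scc[6]=1,scc[7]=?

step 1: low=(low[0]=0,low[1]=?,low[2]=?,low[3]=?,low[4]=?,low[5]=?,low[6]=?,low[7]=?); scc=(scc[0]=0,scc[1]=?,scc[2]=?,scc[3]=?,scc[4]=?,scc[5]=?,scc[6]=?,scc[7]=?)
step 2: low=(low[0]=0,low[1]=1,low[2]=?,low[3]=?,low[4]=2,low[5]=?,low[6]=2,low[7]=?); scc=(scc[0]=0,scc[1]=?,scc[2]=?,scc[3]=?,scc[4]=?,scc[5]=?,scc[6]=?,scc[7]=?)
step 3: low=(low[0]=0,low[1]=1,low[2]=?,low[3]=?,low[4]=2,low[5]=?,low[6]=2,low[7]=?); scc=(scc[0]=0,scc[1]=?,scc[2]=?,scc[3]=?,scc[4]=1,scc[5]=?,scc[6]=1,scc[7]=?)
step 4: low=(low[0]=0,low[1]=1,low[2]=?,low[3]=?,low[4]=2,low[5]=?,low[6]=2,low[7]=?); scc=(scc[0]=0,scc[1]=2,scc[2]=?,scc[3]=?,scc[4]=1,scc[5]=?,scc[6]=1,scc[7]=?)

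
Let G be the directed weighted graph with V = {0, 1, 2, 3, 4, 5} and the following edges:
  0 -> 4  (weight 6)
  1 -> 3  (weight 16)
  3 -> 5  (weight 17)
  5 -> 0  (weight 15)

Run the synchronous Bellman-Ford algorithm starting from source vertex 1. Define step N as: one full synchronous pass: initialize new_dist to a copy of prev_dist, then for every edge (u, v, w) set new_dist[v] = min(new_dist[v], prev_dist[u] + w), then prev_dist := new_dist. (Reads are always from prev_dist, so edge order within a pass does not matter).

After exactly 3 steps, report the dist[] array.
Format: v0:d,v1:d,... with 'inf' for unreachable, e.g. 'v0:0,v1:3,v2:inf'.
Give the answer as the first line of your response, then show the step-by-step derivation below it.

v0:48,v1:0,v2:inf,v3:16,v4:inf,v5:33

step 1: dist = v0:inf,v1:0,v2:inf,v3:16,v4:inf,v5:inf
step 2: dist = v0:inf,v1:0,v2:inf,v3:16,v4:inf,v5:33
step 3: dist = v0:48,v1:0,v2:inf,v3:16,v4:inf,v5:33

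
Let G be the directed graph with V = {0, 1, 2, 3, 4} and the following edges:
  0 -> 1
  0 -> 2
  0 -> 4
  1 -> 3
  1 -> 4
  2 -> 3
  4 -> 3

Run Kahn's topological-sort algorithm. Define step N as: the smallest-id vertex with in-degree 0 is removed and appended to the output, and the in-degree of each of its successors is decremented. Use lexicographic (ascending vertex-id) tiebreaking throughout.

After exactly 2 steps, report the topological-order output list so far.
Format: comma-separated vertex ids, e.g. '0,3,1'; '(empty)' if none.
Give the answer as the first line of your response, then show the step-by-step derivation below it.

0,1

step 1: output 0; order=[0]; indeg=(0,0,0,3,1)
step 2: output 1; order=[0,1]; indeg=(0,0,0,2,0)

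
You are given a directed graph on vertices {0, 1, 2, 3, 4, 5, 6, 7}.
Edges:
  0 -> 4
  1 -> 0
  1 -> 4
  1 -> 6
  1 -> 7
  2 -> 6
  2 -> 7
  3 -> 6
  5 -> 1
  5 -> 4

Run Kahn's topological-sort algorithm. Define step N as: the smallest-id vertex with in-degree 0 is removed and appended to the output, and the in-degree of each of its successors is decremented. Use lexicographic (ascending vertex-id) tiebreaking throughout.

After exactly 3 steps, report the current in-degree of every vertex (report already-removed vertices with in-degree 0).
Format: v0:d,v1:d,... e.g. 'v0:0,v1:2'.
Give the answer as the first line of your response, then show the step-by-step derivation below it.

v0:1,v1:0,v2:0,v3:0,v4:2,v5:0,v6:1,v7:1

step 1: output 2; order=[2]; indeg=(1,1,0,0,3,0,2,1)
step 2: output 3; order=[2,3]; indeg=(1,1,0,0,3,0,1,1)
step 3: output 5; order=[2,3,5]; indeg=(1,0,0,0,2,0,1,1)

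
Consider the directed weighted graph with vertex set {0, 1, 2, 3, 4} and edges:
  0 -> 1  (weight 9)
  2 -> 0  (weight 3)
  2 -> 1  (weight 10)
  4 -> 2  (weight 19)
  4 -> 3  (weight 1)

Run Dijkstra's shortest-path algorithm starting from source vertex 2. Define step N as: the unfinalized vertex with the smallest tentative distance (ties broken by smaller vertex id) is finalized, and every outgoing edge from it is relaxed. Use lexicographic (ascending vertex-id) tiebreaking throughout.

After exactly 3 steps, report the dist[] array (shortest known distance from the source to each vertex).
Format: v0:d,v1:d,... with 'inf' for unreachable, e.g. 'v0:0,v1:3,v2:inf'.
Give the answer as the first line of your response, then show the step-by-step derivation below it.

v0:3,v1:10,v2:0,v3:inf,v4:inf

step 1: dist = v0:3,v1:10,v2:0,v3:inf,v4:inf
step 2: dist = v0:3,v1:10,v2:0,v3:inf,v4:inf
step 3: dist = v0:3,v1:10,v2:0,v3:inf,v4:inf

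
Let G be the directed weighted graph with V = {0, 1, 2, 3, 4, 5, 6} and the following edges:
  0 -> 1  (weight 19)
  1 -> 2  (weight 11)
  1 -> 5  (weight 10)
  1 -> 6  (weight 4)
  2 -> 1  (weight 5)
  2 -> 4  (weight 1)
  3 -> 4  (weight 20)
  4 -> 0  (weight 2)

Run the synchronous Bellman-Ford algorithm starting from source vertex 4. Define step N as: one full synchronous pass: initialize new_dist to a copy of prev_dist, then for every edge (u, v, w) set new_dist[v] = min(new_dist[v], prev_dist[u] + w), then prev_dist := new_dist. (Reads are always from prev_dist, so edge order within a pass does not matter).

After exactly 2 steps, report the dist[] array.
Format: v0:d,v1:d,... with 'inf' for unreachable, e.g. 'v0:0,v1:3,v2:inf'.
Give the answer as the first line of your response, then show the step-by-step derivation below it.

v0:2,v1:21,v2:inf,v3:inf,v4:0,v5:inf,v6:inf

step 1: dist = v0:2,v1:inf,v2:inf,v3:inf,v4:0,v5:inf,v6:inf
step 2: dist = v0:2,v1:21,v2:inf,v3:inf,v4:0,v5:inf,v6:inf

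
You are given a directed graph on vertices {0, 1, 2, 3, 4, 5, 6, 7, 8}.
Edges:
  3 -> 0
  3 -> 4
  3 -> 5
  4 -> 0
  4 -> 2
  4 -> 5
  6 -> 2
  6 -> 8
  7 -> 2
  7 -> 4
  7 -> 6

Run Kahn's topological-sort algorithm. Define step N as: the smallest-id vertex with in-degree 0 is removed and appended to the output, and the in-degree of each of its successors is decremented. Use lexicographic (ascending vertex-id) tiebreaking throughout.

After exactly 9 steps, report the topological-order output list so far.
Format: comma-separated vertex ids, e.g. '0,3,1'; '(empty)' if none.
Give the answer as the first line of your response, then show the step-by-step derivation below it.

1,3,7,4,0,5,6,2,8

step 1: output 1; order=[1]; indeg=(2,0,3,0,2,2,1,0,1)
step 2: output 3; order=[1,3]; indeg=(1,0,3,0,1,1,1,0,1)
step 3: output 7; order=[1,3,7]; indeg=(1,0,2,0,0,1,0,0,1)
step 4: output 4; order=[1,3,7,4]; indeg=(0,0,1,0,0,0,0,0,1)
step 5: output 0; order=[1,3,7,4,0]; indeg=(0,0,1,0,0,0,0,0,1)
step 6: output 5; order=[1,3,7,4,0,5]; indeg=(0,0,1,0,0,0,0,0,1)
step 7: output 6; order=[1,3,7,4,0,5,6]; indeg=(0,0,0,0,0,0,0,0,0)
step 8: output 2; order=[1,3,7,4,0,5,6,2]; indeg=(0,0,0,0,0,0,0,0,0)
step 9: output 8; order=[1,3,7,4,0,5,6,2,8]; indeg=(0,0,0,0,0,0,0,0,0)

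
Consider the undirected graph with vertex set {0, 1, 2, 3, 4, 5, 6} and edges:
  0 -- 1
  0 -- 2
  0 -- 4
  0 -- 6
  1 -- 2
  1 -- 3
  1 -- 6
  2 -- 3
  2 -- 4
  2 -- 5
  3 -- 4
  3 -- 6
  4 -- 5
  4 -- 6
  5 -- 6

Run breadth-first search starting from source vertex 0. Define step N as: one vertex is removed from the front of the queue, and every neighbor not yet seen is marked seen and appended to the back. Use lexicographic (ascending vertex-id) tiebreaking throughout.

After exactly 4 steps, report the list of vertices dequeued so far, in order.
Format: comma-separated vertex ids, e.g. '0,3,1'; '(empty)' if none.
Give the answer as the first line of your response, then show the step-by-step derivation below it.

0,1,2,4

step 1: dequeue 0; queue=[1,2,4,6]; order=0
step 2: dequeue 1; queue=[2,4,6,3]; order=0,1
step 3: dequeue 2; queue=[4,6,3,5]; order=0,1,2
step 4: dequeue 4; queue=[6,3,5]; order=0,1,2,4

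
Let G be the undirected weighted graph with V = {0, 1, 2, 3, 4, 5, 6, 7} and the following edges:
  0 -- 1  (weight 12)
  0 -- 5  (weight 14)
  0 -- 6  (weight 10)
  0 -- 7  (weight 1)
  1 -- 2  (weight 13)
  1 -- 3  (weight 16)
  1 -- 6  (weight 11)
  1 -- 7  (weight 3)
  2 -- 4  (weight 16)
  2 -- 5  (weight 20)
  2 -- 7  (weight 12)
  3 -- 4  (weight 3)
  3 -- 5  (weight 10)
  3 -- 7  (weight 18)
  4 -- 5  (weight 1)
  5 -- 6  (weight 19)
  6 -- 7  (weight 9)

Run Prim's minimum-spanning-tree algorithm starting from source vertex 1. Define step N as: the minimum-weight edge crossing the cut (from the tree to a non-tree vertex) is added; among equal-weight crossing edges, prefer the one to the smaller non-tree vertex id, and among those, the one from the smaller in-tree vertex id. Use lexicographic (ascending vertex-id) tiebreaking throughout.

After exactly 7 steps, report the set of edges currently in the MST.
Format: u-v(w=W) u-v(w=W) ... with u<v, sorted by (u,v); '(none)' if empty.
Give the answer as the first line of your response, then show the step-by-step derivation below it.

0-5(w=14) 0-7(w=1) 1-7(w=3) 2-7(w=12) 3-4(w=3) 4-5(w=1) 6-7(w=9)

step 1: add edge 1-7 (w=3); MST = {1-7(w=3)}
step 2: add edge 0-7 (w=1); MST = {0-7(w=1) 1-7(w=3)}
step 3: add edge 6-7 (w=9); MST = {0-7(w=1) 1-7(w=3) 6-7(w=9)}
step 4: add edge 2-7 (w=12); MST = {0-7(w=1) 1-7(w=3) 2-7(w=12) 6-7(w=9)}
step 5: add edge 0-5 (w=14); MST = {0-5(w=14) 0-7(w=1) 1-7(w=3) 2-7(w=12) 6-7(w=9)}
step 6: add edge 4-5 (w=1); MST = {0-5(w=14) 0-7(w=1) 1-7(w=3) 2-7(w=12) 4-5(w=1) 6-7(w=9)}
step 7: add edge 3-4 (w=3); MST = {0-5(w=14) 0-7(w=1) 1-7(w=3) 2-7(w=12) 3-4(w=3) 4-5(w=1) 6-7(w=9)}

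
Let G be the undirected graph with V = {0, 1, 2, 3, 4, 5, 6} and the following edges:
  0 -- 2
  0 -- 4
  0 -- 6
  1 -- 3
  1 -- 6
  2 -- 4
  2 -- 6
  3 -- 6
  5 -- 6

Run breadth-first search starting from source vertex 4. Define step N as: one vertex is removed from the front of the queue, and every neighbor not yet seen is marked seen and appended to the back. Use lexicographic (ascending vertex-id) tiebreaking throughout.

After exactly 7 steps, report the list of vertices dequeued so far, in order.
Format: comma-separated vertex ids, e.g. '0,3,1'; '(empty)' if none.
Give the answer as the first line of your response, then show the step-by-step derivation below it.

4,0,2,6,1,3,5

step 1: dequeue 4; queue=[0,2]; order=4
step 2: dequeue 0; queue=[2,6]; order=4,0
step 3: dequeue 2; queue=[6]; order=4,0,2
step 4: dequeue 6; queue=[1,3,5]; order=4,0,2,6
step 5: dequeue 1; queue=[3,5]; order=4,0,2,6,1
step 6: dequeue 3; queue=[5]; order=4,0,2,6,1,3
step 7: dequeue 5; queue=[(empty)]; order=4,0,2,6,1,3,5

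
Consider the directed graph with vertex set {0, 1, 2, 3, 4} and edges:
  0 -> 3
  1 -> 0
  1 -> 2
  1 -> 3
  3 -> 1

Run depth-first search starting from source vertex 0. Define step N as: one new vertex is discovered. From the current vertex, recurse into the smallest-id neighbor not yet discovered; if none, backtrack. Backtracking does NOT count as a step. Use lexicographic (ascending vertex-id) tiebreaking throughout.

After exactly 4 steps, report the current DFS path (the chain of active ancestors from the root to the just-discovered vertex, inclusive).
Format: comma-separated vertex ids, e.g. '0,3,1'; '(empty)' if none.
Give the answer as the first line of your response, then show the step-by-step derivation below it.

0,3,1,2

step 1: discover 0; path=0; order=0
step 2: discover 3; path=0>3; order=0,3
step 3: discover 1; path=0>3>1; order=0,3,1
step 4: discover 2; path=0>3>1>2; order=0,3,1,2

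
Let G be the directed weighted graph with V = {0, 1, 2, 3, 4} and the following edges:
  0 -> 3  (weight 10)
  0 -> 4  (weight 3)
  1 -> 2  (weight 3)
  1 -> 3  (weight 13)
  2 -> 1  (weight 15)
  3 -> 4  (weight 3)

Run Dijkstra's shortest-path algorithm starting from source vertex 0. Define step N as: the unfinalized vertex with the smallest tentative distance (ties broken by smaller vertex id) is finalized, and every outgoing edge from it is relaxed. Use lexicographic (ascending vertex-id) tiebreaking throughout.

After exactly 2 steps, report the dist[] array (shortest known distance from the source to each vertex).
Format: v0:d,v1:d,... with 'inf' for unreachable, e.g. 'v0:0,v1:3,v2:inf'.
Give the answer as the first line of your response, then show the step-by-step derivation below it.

v0:0,v1:inf,v2:inf,v3:10,v4:3

step 1: dist = v0:0,v1:inf,v2:inf,v3:10,v4:3
step 2: dist = v0:0,v1:inf,v2:inf,v3:10,v4:3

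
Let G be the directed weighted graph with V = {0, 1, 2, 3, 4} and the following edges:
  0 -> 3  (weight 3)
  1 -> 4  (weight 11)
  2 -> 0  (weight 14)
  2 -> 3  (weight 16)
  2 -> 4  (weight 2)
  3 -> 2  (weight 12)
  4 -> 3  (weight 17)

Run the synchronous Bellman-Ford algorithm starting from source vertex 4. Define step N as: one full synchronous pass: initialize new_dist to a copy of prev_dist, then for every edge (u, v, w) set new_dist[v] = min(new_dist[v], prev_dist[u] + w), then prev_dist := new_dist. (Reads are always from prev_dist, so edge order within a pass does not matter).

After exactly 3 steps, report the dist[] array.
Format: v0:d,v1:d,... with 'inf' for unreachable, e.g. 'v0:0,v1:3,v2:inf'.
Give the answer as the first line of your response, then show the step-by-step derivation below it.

v0:43,v1:inf,v2:29,v3:17,v4:0

step 1: dist = v0:inf,v1:inf,v2:inf,v3:17,v4:0
step 2: dist = v0:inf,v1:inf,v2:29,v3:17,v4:0
step 3: dist = v0:43,v1:inf,v2:29,v3:17,v4:0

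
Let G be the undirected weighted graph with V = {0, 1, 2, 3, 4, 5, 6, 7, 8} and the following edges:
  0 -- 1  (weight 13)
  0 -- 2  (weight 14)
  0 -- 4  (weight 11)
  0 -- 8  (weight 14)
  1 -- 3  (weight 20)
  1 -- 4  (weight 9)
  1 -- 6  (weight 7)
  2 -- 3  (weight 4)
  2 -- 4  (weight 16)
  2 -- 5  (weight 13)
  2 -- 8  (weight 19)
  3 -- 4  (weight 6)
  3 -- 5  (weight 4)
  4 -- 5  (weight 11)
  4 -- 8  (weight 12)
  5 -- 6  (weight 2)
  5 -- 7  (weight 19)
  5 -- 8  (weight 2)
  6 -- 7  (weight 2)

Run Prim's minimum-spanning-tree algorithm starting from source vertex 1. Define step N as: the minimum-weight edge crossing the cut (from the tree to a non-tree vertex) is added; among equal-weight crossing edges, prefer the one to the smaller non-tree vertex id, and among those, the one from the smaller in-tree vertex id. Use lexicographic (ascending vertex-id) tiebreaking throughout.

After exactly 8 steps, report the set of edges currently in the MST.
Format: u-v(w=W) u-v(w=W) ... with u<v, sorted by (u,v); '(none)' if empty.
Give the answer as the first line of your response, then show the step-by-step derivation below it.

0-4(w=11) 1-6(w=7) 2-3(w=4) 3-4(w=6) 3-5(w=4) 5-6(w=2) 5-8(w=2) 6-7(w=2)

step 1: add edge 1-6 (w=7); MST = {1-6(w=7)}
step 2: add edge 5-6 (w=2); MST = {1-6(w=7) 5-6(w=2)}
step 3: add edge 6-7 (w=2); MST = {1-6(w=7) 5-6(w=2) 6-7(w=2)}
step 4: add edge 5-8 (w=2); MST = {1-6(w=7) 5-6(w=2) 5-8(w=2) 6-7(w=2)}
step 5: add edge 3-5 (w=4); MST = {1-6(w=7) 3-5(w=4) 5-6(w=2) 5-8(w=2) 6-7(w=2)}
step 6: add edge 2-3 (w=4); MST = {1-6(w=7) 2-3(w=4) 3-5(w=4) 5-6(w=2) 5-8(w=2) 6-7(w=2)}
step 7: add edge 3-4 (w=6); MST = {1-6(w=7) 2-3(w=4) 3-4(w=6) 3-5(w=4) 5-6(w=2) 5-8(w=2) 6-7(w=2)}
step 8: add edge 0-4 (w=11); MST = {0-4(w=11) 1-6(w=7) 2-3(w=4) 3-4(w=6) 3-5(w=4) 5-6(w=2) 5-8(w=2) 6-7(w=2)}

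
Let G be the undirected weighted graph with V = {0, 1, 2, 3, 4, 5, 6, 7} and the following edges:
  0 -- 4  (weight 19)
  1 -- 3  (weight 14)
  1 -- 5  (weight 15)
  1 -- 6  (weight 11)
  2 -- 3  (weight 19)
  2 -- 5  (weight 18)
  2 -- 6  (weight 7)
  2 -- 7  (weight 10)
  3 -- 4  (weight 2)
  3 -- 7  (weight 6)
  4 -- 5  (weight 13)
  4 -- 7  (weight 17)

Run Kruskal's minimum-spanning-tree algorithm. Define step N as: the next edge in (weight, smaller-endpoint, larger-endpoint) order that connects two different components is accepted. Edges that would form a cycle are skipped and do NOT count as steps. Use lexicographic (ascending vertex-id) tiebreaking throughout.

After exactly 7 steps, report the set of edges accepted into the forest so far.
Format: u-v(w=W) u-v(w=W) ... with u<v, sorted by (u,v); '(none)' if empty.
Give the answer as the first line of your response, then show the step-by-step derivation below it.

0-4(w=19) 1-6(w=11) 2-6(w=7) 2-7(w=10) 3-4(w=2) 3-7(w=6) 4-5(w=13)

step 1: add edge 3-4 (w=2); MST = {3-4(w=2)}
step 2: add edge 3-7 (w=6); MST = {3-4(w=2) 3-7(w=6)}
step 3: add edge 2-6 (w=7); MST = {2-6(w=7) 3-4(w=2) 3-7(w=6)}
step 4: add edge 2-7 (w=10); MST = {2-6(w=7) 2-7(w=10) 3-4(w=2) 3-7(w=6)}
step 5: add edge 1-6 (w=11); MST = {1-6(w=11) 2-6(w=7) 2-7(w=10) 3-4(w=2) 3-7(w=6)}
step 6: add edge 4-5 (w=13); MST = {1-6(w=11) 2-6(w=7) 2-7(w=10) 3-4(w=2) 3-7(w=6) 4-5(w=13)}
step 7: add edge 0-4 (w=19); MST = {0-4(w=19) 1-6(w=11) 2-6(w=7) 2-7(w=10) 3-4(w=2) 3-7(w=6) 4-5(w=13)}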